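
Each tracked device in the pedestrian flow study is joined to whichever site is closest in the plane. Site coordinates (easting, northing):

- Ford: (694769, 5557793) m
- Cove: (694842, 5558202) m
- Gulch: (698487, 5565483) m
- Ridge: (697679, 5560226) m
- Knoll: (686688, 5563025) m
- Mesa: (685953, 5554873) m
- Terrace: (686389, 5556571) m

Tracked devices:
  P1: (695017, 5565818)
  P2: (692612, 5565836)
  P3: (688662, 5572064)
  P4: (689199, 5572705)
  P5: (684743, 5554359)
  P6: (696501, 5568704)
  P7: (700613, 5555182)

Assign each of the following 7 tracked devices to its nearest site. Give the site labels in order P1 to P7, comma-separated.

Gulch, Gulch, Knoll, Knoll, Mesa, Gulch, Ridge

P1 → Gulch (d²=12153125.00)
P2 → Gulch (d²=34640234.00)
P3 → Knoll (d²=85600197.00)
P4 → Knoll (d²=100007521.00)
P5 → Mesa (d²=1728296.00)
P6 → Gulch (d²=14319037.00)
P7 → Ridge (d²=34050292.00)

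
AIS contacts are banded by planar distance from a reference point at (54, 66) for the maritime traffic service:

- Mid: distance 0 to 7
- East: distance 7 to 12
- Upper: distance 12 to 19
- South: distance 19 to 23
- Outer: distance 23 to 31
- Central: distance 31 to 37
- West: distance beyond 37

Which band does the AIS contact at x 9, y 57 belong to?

Distance = √((9−54)² + (57−66)²) = √(2025.000 + 81.000) = 45.891.
37 ≤ 45.891 < ∞ → West.

West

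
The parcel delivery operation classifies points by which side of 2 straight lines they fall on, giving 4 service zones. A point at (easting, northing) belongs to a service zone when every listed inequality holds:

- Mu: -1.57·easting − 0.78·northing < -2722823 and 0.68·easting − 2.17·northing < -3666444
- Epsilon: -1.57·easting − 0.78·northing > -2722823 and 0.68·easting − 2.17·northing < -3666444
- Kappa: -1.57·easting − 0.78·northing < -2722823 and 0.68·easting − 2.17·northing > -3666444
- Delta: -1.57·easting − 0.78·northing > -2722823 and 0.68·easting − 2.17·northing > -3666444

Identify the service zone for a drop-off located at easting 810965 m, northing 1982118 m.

Mu

-1.57·810965 − 0.78·1982118 = -2819267.090, which is < -2722823
0.68·810965 − 2.17·1982118 = -3749739.860, which is < -3666444
This sign pattern matches Mu.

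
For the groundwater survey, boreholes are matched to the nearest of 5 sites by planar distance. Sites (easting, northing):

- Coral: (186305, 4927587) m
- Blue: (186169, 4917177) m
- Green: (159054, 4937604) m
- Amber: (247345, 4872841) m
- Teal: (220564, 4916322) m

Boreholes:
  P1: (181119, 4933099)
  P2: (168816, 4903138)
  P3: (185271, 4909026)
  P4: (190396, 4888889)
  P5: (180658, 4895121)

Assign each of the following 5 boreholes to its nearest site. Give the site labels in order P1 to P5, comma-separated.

Coral, Blue, Blue, Blue, Blue

P1 → Coral (d²=57276740.00)
P2 → Blue (d²=498220130.00)
P3 → Blue (d²=67245205.00)
P4 → Blue (d²=818078473.00)
P5 → Blue (d²=516838257.00)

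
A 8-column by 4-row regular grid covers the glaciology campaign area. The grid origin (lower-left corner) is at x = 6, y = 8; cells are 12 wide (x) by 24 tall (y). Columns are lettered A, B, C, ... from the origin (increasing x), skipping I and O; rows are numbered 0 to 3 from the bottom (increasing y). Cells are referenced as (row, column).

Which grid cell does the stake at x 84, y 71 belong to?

Column index: ⌊(84 − 6) / 12⌋ = ⌊6.500⌋ = 6 → column G
Row offset from origin: ⌊(71 − 8) / 24⌋ = ⌊2.625⌋ = 2 → row 2

(2, G)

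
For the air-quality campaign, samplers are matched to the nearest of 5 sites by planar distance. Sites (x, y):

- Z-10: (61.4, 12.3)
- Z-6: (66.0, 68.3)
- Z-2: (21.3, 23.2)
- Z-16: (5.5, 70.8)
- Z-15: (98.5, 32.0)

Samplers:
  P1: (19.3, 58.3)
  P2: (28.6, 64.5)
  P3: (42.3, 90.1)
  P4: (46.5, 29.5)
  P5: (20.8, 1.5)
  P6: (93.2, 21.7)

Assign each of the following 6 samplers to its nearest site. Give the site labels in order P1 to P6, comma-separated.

P1 → Z-16 (d²=346.69)
P2 → Z-16 (d²=573.30)
P3 → Z-6 (d²=1036.93)
P4 → Z-10 (d²=517.85)
P5 → Z-2 (d²=471.14)
P6 → Z-15 (d²=134.18)

Z-16, Z-16, Z-6, Z-10, Z-2, Z-15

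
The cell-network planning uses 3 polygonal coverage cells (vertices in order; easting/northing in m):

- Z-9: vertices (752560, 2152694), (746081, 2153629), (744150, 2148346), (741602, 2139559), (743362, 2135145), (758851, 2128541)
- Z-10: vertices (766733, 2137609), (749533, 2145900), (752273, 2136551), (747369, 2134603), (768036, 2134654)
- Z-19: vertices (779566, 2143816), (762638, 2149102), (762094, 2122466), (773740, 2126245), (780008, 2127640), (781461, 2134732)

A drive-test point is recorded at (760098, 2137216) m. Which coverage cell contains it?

Cast a ray rightward from (760098, 2137216). For each polygon, the edges (by vertex number in listed order) whose endpoints lie on opposite sides of northing = 2137216, where each meets that height, and whether that is right or left of the point:
Z-9: 4–5 at easting≈742536.2 (left), 6–1 at easting≈756591.5 (left) → 0 crossings.
Z-10: 2–3 at easting≈752078.1 (left), 5–1 at easting≈766906.3 (right) → 1 crossing.
Z-19: 2–3 at easting≈762395.2 (right), 6–1 at easting≈780942.8 (right) → 2 crossings.
Only Z-10 has an odd count, so the point is inside Z-10.

Z-10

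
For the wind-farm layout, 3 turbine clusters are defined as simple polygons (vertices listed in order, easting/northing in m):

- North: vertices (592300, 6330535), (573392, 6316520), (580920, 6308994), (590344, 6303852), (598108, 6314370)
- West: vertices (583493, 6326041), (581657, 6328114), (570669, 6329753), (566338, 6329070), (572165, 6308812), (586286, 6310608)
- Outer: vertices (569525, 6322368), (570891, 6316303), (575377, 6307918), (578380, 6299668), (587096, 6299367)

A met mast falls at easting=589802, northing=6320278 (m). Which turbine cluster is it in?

North

Cast a ray rightward from (589802, 6320278). For each polygon, the edges (by vertex number in listed order) whose endpoints lie on opposite sides of northing = 6320278, where each meets that height, and whether that is right or left of the point:
North: 1–2 at easting≈578462.0 (left), 5–1 at easting≈595985.3 (right) → 1 crossing.
West: 4–5 at easting≈568866.9 (left), 6–1 at easting≈584536.0 (left) → 0 crossings.
Outer: 1–2 at easting≈569995.7 (left), 5–1 at easting≈571121.6 (left) → 0 crossings.
Only North has an odd count, so the point is inside North.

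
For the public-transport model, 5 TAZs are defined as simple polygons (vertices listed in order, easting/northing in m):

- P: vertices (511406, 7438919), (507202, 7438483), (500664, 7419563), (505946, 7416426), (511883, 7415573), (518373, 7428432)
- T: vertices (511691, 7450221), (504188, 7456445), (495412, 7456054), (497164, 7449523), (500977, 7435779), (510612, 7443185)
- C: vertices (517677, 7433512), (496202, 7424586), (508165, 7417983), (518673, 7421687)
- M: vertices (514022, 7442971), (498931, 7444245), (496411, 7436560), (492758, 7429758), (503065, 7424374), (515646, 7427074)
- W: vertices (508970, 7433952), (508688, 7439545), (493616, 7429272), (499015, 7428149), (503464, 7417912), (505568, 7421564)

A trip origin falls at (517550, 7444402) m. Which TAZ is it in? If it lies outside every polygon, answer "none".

none

Cast a ray rightward from (517550, 7444402). For each polygon, the edges (by vertex number in listed order) whose endpoints lie on opposite sides of northing = 7444402, where each meets that height, and whether that is right or left of the point:
P: no edge straddles that height → 0 crossings.
T: 4–5 at easting≈498584.7 (left), 6–1 at easting≈510798.6 (left) → 0 crossings.
C: no edge straddles that height → 0 crossings.
M: no edge straddles that height → 0 crossings.
W: no edge straddles that height → 0 crossings.
All counts are even, so the point lies outside every listed polygon.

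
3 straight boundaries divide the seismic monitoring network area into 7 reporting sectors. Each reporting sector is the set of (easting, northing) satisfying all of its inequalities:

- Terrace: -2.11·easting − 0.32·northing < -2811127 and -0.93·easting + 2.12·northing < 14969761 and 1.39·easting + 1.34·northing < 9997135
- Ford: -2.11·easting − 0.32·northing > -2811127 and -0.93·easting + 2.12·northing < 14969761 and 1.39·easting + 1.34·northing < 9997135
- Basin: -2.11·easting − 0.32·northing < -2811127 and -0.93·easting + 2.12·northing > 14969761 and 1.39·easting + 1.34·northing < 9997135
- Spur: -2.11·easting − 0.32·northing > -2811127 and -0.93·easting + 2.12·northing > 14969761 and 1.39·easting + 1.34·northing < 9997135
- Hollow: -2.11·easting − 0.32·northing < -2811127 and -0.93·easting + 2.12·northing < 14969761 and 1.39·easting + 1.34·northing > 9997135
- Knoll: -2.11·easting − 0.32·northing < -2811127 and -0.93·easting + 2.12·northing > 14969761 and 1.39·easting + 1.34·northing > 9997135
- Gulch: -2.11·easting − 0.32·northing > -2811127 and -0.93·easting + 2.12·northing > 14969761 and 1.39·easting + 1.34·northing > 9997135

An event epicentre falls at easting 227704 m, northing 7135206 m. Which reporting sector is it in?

Ford

-2.11·227704 − 0.32·7135206 = -2763721.360, which is > -2811127
-0.93·227704 + 2.12·7135206 = 14914872.000, which is < 14969761
1.39·227704 + 1.34·7135206 = 9877684.600, which is < 9997135
This sign pattern matches Ford.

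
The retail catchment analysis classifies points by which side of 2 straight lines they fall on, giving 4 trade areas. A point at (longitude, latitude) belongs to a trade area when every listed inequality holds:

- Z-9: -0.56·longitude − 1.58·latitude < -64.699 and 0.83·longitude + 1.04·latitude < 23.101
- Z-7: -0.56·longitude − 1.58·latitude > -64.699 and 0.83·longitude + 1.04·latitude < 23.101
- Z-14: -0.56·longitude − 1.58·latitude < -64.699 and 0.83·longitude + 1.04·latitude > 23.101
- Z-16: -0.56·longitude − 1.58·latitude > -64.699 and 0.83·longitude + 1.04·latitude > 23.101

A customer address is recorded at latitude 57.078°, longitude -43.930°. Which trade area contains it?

Z-9

-0.56·-43.930 − 1.58·57.078 = -65.582, which is < -64.699
0.83·-43.930 + 1.04·57.078 = 22.899, which is < 23.101
This sign pattern matches Z-9.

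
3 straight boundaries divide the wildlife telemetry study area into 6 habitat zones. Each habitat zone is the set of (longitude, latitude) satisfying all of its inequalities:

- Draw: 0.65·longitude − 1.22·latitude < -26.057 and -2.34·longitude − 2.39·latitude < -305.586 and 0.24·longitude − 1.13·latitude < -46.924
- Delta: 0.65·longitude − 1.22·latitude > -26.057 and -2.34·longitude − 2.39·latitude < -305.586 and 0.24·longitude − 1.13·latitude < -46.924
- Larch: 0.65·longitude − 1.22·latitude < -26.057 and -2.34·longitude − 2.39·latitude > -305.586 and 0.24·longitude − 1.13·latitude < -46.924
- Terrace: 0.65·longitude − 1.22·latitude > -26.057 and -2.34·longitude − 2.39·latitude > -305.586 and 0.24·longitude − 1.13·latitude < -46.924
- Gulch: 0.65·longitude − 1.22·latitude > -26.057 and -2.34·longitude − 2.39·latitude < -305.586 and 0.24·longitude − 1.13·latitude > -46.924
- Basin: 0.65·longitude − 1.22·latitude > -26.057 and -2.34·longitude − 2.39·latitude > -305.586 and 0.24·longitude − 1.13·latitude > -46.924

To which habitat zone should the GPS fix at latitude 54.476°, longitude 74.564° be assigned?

0.65·74.564 − 1.22·54.476 = -17.994, which is > -26.057
-2.34·74.564 − 2.39·54.476 = -304.677, which is > -305.586
0.24·74.564 − 1.13·54.476 = -43.663, which is > -46.924
This sign pattern matches Basin.

Basin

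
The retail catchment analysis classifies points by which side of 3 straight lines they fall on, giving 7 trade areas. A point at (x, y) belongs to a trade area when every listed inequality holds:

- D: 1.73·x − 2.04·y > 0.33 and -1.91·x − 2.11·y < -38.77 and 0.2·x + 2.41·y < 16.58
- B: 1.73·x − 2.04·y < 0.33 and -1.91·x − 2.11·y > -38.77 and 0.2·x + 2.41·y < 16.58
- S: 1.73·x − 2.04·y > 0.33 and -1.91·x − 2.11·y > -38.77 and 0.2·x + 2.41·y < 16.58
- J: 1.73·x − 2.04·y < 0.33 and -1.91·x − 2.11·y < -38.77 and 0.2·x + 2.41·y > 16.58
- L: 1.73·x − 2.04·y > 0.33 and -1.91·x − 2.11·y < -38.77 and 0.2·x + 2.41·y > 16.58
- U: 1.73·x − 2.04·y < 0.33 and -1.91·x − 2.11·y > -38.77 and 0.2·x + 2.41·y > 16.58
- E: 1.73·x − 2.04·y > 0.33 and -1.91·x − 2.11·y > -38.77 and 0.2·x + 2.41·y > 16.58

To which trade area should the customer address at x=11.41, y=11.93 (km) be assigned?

1.73·11.41 − 2.04·11.93 = -4.598, which is < 0.33
-1.91·11.41 − 2.11·11.93 = -46.965, which is < -38.77
0.2·11.41 + 2.41·11.93 = 31.033, which is > 16.58
This sign pattern matches J.

J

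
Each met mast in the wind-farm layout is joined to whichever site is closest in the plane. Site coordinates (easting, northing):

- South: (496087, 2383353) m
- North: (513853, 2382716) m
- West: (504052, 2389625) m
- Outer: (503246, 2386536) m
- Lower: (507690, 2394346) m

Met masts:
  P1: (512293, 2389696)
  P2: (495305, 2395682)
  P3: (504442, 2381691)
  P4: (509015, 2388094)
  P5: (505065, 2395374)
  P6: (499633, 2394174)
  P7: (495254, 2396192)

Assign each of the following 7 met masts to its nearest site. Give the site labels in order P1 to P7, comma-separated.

P1 → Lower (d²=42810109.00)
P2 → West (d²=113197258.00)
P3 → Outer (d²=24904441.00)
P4 → West (d²=26975330.00)
P5 → Lower (d²=7947409.00)
P6 → West (d²=40220962.00)
P7 → West (d²=120530293.00)

Lower, West, Outer, West, Lower, West, West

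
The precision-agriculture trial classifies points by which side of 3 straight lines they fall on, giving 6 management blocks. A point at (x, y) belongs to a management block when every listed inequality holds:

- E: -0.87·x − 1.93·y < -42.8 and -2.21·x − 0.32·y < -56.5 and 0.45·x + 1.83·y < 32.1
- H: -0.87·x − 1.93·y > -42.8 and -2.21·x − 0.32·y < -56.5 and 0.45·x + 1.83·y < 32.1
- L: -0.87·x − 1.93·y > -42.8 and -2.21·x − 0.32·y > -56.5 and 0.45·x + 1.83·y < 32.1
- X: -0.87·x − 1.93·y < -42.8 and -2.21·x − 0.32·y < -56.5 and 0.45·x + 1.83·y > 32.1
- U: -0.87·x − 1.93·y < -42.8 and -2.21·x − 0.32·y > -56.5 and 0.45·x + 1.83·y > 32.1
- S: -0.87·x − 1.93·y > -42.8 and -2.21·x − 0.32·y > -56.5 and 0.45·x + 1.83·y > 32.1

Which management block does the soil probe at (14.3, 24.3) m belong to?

U

-0.87·14.3 − 1.93·24.3 = -59.340, which is < -42.8
-2.21·14.3 − 0.32·24.3 = -39.379, which is > -56.5
0.45·14.3 + 1.83·24.3 = 50.904, which is > 32.1
This sign pattern matches U.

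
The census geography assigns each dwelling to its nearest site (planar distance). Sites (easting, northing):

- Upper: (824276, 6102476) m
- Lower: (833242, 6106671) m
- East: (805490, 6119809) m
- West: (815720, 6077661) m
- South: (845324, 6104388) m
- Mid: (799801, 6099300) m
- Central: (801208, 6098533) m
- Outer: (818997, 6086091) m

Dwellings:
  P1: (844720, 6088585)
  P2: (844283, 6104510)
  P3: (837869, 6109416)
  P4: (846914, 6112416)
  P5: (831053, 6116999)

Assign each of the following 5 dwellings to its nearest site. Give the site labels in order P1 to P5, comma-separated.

South, South, Lower, South, Lower

P1 → South (d²=250099625.00)
P2 → South (d²=1098565.00)
P3 → Lower (d²=28944154.00)
P4 → South (d²=66976884.00)
P5 → Lower (d²=111459305.00)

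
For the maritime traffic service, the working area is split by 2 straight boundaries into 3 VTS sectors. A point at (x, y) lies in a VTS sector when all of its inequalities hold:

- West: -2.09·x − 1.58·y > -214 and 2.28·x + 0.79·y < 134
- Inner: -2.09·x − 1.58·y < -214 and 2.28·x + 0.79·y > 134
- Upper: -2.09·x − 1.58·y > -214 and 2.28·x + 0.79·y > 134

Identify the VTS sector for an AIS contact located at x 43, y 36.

West

-2.09·43 − 1.58·36 = -146.750, which is > -214
2.28·43 + 0.79·36 = 126.480, which is < 134
This sign pattern matches West.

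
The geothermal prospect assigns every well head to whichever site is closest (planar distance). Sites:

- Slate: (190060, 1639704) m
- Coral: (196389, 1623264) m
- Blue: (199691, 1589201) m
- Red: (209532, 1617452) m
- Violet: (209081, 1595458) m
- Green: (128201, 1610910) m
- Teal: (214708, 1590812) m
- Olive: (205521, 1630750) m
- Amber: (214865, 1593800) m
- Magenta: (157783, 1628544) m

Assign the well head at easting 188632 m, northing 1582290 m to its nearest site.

Blue

Squared distances to each site:
Slate: 3298406580.000; Coral: 1739039725.000; Blue: 170063402.000; Red: 1673176244.000; Violet: 591557825.000; Green: 4471010161.000; Teal: 752582260.000; Olive: 2633609921.000; Amber: 820650389.000; Magenta: 3091093317.000.
Minimum at Blue.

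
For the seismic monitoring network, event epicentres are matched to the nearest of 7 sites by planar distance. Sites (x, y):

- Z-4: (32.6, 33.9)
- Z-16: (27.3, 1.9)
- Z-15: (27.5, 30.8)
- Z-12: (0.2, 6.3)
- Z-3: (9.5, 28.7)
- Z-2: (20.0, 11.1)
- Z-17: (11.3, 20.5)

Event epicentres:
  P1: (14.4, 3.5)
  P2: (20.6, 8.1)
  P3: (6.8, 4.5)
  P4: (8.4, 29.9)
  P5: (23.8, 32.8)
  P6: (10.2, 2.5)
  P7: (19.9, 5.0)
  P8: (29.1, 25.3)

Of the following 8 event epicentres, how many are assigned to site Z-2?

P1 → Z-2
P2 → Z-2
P3 → Z-12
P4 → Z-3
P5 → Z-15
P6 → Z-12
P7 → Z-2
P8 → Z-15
3 of the 8 go to Z-2.

3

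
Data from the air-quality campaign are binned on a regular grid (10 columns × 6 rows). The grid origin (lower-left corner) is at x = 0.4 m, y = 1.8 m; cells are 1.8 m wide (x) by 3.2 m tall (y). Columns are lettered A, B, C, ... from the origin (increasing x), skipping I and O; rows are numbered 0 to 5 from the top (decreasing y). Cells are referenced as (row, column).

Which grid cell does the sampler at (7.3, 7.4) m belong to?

Column index: ⌊(7.3 − 0.4) / 1.8⌋ = ⌊3.833⌋ = 3 → column D
Row offset from origin: ⌊(7.4 − 1.8) / 3.2⌋ = ⌊1.750⌋ = 1 → row 4 (counted from top)

(4, D)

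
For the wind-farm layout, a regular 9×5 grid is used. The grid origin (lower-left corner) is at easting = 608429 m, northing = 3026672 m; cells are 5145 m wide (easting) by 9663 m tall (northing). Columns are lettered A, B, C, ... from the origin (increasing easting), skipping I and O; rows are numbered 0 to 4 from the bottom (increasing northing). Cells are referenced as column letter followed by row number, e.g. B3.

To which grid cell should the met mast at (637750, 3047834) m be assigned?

Column index: ⌊(637750 − 608429) / 5145⌋ = ⌊5.699⌋ = 5 → column F
Row offset from origin: ⌊(3047834 − 3026672) / 9663⌋ = ⌊2.190⌋ = 2 → row 2

F2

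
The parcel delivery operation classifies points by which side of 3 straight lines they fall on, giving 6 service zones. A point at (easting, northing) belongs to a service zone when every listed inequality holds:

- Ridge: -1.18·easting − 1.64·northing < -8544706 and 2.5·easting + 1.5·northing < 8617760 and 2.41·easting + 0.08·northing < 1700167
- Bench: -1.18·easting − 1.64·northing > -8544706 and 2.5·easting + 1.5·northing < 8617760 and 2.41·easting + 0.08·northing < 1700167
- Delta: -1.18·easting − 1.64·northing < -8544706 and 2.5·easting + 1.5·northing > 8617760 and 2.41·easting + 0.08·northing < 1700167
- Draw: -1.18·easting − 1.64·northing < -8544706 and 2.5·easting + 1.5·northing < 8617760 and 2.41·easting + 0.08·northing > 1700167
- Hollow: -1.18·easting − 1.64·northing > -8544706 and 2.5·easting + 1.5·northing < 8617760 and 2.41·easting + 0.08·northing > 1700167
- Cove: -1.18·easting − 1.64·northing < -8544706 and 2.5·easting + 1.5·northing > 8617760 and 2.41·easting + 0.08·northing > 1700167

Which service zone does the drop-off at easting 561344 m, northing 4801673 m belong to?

-1.18·561344 − 1.64·4801673 = -8537129.640, which is > -8544706
2.5·561344 + 1.5·4801673 = 8605869.500, which is < 8617760
2.41·561344 + 0.08·4801673 = 1736972.880, which is > 1700167
This sign pattern matches Hollow.

Hollow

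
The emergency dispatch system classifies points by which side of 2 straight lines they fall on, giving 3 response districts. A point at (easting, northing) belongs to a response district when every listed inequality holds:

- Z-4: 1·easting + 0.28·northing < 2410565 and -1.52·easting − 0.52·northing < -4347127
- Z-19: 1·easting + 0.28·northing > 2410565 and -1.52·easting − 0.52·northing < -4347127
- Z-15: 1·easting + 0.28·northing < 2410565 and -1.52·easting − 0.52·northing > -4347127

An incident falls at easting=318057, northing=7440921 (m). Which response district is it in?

Z-4

1·318057 + 0.28·7440921 = 2401514.880, which is < 2410565
-1.52·318057 − 0.52·7440921 = -4352725.560, which is < -4347127
This sign pattern matches Z-4.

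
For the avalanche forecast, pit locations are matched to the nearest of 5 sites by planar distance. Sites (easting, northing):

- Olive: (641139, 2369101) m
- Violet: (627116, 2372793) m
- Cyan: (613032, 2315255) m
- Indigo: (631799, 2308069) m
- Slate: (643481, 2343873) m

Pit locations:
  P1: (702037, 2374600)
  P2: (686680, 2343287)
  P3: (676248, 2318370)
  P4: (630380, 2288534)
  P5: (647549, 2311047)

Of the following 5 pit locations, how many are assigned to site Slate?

2

P1 → Olive
P2 → Slate
P3 → Slate
P4 → Indigo
P5 → Indigo
2 of the 5 go to Slate.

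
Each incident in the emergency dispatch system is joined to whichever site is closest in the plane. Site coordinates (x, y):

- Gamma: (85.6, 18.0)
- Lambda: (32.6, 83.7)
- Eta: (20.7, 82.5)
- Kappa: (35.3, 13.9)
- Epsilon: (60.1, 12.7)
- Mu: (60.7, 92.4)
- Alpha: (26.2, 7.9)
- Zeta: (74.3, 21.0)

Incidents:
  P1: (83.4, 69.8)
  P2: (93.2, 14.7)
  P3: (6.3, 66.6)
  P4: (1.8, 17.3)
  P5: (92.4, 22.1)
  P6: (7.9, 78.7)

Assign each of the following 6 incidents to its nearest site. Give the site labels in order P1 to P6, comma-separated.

P1 → Mu (d²=1026.05)
P2 → Gamma (d²=68.65)
P3 → Eta (d²=460.17)
P4 → Alpha (d²=683.72)
P5 → Gamma (d²=63.05)
P6 → Eta (d²=178.28)

Mu, Gamma, Eta, Alpha, Gamma, Eta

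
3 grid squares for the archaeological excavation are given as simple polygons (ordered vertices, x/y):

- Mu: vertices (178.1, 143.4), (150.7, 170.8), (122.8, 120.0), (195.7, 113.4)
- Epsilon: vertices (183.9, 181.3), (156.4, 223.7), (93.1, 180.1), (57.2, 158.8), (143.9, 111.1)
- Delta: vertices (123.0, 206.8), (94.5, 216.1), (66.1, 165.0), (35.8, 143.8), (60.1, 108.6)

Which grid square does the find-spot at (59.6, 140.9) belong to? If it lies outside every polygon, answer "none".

Delta

Cast a ray rightward from (59.6, 140.9). For each polygon, the edges (by vertex number in listed order) whose endpoints lie on opposite sides of y = 140.9, where each meets that height, and whether that is right or left of the point:
Mu: 2–3 at x≈134.28 (right), 4–1 at x≈179.57 (right) → 2 crossings.
Epsilon: 4–5 at x≈89.74 (right), 5–1 at x≈160.88 (right) → 2 crossings.
Delta: 4–5 at x≈37.80 (left), 5–1 at x≈80.79 (right) → 1 crossing.
Only Delta has an odd count, so the point is inside Delta.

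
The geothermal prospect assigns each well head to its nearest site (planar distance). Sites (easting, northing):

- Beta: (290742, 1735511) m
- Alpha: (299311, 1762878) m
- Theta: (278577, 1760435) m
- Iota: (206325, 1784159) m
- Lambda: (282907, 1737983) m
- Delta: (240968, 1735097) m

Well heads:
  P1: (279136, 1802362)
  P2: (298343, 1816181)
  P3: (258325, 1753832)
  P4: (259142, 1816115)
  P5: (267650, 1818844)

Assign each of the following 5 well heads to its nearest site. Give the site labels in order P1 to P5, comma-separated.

P1 → Theta (d²=1758185810.00)
P2 → Alpha (d²=2842146833.00)
P3 → Theta (d²=453743113.00)
P4 → Theta (d²=3477981625.00)
P5 → Theta (d²=3531010610.00)

Theta, Alpha, Theta, Theta, Theta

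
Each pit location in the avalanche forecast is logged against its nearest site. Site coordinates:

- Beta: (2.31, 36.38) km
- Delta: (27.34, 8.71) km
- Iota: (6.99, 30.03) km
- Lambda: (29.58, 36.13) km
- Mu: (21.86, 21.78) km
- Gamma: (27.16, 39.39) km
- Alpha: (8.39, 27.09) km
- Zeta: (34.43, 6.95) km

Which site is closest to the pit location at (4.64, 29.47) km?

Iota

Squared distances to each site:
Beta: 53.177; Delta: 946.268; Iota: 5.836; Lambda: 666.359; Mu: 355.664; Gamma: 605.557; Alpha: 19.727; Zeta: 1394.594.
Minimum at Iota.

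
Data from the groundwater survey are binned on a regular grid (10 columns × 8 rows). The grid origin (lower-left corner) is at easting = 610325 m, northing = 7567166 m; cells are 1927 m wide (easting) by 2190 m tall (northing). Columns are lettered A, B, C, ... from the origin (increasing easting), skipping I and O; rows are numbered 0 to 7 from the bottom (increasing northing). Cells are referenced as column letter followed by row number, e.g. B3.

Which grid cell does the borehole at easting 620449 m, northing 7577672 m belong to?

F4

Column index: ⌊(620449 − 610325) / 1927⌋ = ⌊5.254⌋ = 5 → column F
Row offset from origin: ⌊(7577672 − 7567166) / 2190⌋ = ⌊4.797⌋ = 4 → row 4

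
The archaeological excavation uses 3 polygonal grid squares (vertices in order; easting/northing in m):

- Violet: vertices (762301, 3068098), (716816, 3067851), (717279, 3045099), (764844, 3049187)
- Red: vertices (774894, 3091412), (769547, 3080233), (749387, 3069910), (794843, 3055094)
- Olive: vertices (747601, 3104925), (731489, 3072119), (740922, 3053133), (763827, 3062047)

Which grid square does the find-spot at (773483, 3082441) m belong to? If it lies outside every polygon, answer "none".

Cast a ray rightward from (773483, 3082441). For each polygon, the edges (by vertex number in listed order) whose endpoints lie on opposite sides of northing = 3082441, where each meets that height, and whether that is right or left of the point:
Violet: no edge straddles that height → 0 crossings.
Red: 1–2 at easting≈770603.1 (left), 4–1 at easting≈779821.7 (right) → 1 crossing.
Olive: 1–2 at easting≈736558.4 (left), 4–1 at easting≈756109.5 (left) → 0 crossings.
Only Red has an odd count, so the point is inside Red.

Red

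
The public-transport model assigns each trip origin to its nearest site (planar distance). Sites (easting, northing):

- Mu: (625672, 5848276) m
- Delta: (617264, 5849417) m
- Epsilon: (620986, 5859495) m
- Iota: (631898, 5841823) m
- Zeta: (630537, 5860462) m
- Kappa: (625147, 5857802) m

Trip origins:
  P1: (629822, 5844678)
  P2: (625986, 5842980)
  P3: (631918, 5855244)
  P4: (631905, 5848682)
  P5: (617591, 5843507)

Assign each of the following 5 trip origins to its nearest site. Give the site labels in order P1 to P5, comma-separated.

Iota, Mu, Zeta, Mu, Delta

P1 → Iota (d²=12460801.00)
P2 → Mu (d²=28146212.00)
P3 → Zeta (d²=29134685.00)
P4 → Mu (d²=39015125.00)
P5 → Delta (d²=35035029.00)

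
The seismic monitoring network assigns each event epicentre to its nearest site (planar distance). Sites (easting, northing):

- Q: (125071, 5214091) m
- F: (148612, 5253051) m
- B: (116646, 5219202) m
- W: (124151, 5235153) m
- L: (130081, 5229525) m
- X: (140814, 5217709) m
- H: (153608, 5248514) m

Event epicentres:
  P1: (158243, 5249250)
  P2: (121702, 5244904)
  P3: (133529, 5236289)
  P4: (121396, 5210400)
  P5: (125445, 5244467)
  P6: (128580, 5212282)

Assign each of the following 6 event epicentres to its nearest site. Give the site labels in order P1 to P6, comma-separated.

P1 → H (d²=22024921.00)
P2 → W (d²=101079602.00)
P3 → L (d²=57640400.00)
P4 → Q (d²=27129106.00)
P5 → W (d²=88425032.00)
P6 → Q (d²=15585562.00)

H, W, L, Q, W, Q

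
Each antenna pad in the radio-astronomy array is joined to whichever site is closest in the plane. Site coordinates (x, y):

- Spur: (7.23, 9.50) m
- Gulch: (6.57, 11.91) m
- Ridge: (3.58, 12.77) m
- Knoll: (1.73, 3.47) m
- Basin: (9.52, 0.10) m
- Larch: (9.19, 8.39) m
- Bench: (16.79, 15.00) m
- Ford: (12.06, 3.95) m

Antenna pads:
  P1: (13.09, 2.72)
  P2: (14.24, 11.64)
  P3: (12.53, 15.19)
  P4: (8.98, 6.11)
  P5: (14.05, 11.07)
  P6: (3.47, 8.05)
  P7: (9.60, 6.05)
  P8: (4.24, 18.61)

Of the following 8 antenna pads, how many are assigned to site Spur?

1

P1 → Ford
P2 → Bench
P3 → Bench
P4 → Larch
P5 → Bench
P6 → Spur
P7 → Larch
P8 → Ridge
1 of the 8 goes to Spur.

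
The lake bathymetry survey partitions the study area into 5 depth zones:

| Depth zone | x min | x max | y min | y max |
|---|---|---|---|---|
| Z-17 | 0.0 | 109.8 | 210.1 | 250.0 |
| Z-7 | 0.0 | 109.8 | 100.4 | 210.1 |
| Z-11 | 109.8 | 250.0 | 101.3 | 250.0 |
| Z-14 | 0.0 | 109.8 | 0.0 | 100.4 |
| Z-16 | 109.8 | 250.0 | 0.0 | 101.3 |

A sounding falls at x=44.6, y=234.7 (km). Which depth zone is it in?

Z-17

The point has x = 44.6 and y = 234.7.
Only Z-17 satisfies 0.0 ≤ x ≤ 109.8 and 210.1 ≤ y ≤ 250.0.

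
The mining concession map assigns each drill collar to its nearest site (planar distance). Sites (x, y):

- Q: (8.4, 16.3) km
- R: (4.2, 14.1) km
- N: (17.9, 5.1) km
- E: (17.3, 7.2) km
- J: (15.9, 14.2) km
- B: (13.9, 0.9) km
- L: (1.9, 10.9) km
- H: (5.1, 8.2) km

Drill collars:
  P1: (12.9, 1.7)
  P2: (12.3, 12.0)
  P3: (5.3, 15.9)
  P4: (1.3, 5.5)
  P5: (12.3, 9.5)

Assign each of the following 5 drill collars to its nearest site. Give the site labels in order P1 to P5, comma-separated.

P1 → B (d²=1.64)
P2 → J (d²=17.80)
P3 → R (d²=4.45)
P4 → H (d²=21.73)
P5 → E (d²=30.29)

B, J, R, H, E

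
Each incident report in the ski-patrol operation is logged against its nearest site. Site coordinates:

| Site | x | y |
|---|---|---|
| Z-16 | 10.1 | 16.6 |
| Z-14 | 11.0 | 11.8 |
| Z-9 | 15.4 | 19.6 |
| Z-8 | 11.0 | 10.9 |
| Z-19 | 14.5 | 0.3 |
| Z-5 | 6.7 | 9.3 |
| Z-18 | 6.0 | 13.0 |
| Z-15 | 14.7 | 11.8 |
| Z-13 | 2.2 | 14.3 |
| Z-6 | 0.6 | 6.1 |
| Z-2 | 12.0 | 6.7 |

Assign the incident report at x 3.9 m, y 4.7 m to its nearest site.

Squared distances to each site:
Z-16: 180.050; Z-14: 100.820; Z-9: 354.260; Z-8: 88.850; Z-19: 131.720; Z-5: 29.000; Z-18: 73.300; Z-15: 167.050; Z-13: 95.050; Z-6: 12.850; Z-2: 69.610.
Minimum at Z-6.

Z-6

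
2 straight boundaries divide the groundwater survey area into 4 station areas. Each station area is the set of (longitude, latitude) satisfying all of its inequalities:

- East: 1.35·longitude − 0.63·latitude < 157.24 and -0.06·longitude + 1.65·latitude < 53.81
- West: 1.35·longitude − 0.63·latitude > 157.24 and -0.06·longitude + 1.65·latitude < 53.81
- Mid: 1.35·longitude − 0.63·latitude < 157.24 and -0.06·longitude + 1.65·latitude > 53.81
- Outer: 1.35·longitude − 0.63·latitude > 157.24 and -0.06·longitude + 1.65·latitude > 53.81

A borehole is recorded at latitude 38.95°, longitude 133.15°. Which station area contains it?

Mid

1.35·133.15 − 0.63·38.95 = 155.214, which is < 157.24
-0.06·133.15 + 1.65·38.95 = 56.279, which is > 53.81
This sign pattern matches Mid.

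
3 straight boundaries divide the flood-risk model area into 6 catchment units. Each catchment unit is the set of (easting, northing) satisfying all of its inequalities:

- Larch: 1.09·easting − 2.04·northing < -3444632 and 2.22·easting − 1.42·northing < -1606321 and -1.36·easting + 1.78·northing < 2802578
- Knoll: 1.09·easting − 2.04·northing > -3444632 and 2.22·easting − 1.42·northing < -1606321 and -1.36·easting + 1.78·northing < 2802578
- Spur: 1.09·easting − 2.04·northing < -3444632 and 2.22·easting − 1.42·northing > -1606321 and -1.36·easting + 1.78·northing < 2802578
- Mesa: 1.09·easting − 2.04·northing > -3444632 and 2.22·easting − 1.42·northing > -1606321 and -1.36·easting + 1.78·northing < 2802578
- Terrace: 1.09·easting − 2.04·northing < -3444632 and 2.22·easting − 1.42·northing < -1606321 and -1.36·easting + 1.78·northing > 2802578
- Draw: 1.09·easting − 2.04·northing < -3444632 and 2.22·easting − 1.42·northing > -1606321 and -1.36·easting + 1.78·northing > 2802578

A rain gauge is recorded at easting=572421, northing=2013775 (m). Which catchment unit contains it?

Draw

1.09·572421 − 2.04·2013775 = -3484162.110, which is < -3444632
2.22·572421 − 1.42·2013775 = -1588785.880, which is > -1606321
-1.36·572421 + 1.78·2013775 = 2806026.940, which is > 2802578
This sign pattern matches Draw.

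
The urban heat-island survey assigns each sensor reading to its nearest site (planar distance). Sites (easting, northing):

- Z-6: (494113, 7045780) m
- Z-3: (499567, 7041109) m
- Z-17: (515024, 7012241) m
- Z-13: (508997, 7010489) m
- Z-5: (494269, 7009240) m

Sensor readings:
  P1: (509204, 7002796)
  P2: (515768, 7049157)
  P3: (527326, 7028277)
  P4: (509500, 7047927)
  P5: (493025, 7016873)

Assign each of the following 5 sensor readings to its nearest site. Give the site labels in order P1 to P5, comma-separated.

P1 → Z-13 (d²=59225098.00)
P2 → Z-3 (d²=327242705.00)
P3 → Z-17 (d²=408492500.00)
P4 → Z-3 (d²=145149613.00)
P5 → Z-5 (d²=59810225.00)

Z-13, Z-3, Z-17, Z-3, Z-5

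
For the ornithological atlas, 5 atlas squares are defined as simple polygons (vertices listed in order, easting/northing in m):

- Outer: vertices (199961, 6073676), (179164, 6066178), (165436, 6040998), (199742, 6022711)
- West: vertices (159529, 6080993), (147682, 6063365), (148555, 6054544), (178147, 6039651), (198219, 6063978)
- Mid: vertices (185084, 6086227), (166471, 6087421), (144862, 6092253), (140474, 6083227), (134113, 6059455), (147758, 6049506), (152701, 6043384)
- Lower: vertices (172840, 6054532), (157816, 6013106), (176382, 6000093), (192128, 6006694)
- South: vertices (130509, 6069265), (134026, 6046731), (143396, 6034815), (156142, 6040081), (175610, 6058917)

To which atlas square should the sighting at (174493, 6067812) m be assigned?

Cast a ray rightward from (174493, 6067812). For each polygon, the edges (by vertex number in listed order) whose endpoints lie on opposite sides of northing = 6067812, where each meets that height, and whether that is right or left of the point:
Outer: 1–2 at easting≈183696.2 (right), 4–1 at easting≈199935.8 (right) → 2 crossings.
West: 1–2 at easting≈150670.6 (left), 5–1 at easting≈189501.0 (right) → 1 crossing.
Mid: 4–5 at easting≈136349.2 (left), 7–1 at easting≈171165.0 (left) → 0 crossings.
Lower: no edge straddles that height → 0 crossings.
South: 1–2 at easting≈130735.8 (left), 5–1 at easting≈136841.8 (left) → 0 crossings.
Only West has an odd count, so the point is inside West.

West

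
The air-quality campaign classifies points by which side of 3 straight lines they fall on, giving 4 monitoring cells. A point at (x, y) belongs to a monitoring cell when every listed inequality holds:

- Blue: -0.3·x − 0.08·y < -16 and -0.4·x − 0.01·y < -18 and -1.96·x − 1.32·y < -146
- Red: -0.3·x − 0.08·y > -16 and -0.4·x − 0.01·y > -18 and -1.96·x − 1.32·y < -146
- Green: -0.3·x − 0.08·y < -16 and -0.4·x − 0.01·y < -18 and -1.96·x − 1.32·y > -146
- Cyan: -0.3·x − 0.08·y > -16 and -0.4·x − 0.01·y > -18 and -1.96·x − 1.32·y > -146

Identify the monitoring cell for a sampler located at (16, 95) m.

Red

-0.3·16 − 0.08·95 = -12.400, which is > -16
-0.4·16 − 0.01·95 = -7.350, which is > -18
-1.96·16 − 1.32·95 = -156.760, which is < -146
This sign pattern matches Red.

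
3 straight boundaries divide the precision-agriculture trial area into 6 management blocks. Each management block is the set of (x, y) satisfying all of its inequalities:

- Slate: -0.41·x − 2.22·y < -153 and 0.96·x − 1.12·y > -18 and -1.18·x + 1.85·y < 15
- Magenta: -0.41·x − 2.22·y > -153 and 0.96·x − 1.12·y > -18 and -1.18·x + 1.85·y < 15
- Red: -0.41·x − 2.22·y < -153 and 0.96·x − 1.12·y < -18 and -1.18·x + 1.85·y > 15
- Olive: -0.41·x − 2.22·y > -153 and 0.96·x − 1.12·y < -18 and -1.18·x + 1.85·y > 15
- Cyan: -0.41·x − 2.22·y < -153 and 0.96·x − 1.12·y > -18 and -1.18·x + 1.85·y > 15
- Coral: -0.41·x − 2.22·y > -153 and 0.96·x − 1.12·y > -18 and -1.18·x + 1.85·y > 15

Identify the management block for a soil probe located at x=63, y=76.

Red

-0.41·63 − 2.22·76 = -194.550, which is < -153
0.96·63 − 1.12·76 = -24.640, which is < -18
-1.18·63 + 1.85·76 = 66.260, which is > 15
This sign pattern matches Red.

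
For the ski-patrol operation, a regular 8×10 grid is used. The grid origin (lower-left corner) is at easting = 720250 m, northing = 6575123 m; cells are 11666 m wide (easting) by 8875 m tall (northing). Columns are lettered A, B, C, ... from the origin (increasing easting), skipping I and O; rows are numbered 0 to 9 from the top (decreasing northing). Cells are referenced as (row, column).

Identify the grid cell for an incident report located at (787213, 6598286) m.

Column index: ⌊(787213 − 720250) / 11666⌋ = ⌊5.740⌋ = 5 → column F
Row offset from origin: ⌊(6598286 − 6575123) / 8875⌋ = ⌊2.610⌋ = 2 → row 7 (counted from top)

(7, F)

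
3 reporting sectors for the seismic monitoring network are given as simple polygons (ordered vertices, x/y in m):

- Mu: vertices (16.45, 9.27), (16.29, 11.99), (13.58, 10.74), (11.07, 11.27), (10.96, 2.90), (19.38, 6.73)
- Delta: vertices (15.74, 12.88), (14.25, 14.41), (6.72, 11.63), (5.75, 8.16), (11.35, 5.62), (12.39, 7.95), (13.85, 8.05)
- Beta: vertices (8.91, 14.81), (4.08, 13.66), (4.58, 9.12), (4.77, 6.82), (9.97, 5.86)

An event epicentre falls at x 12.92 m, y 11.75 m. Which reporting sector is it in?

Delta

Cast a ray rightward from (12.92, 11.75). For each polygon, the edges (by vertex number in listed order) whose endpoints lie on opposite sides of y = 11.75, where each meets that height, and whether that is right or left of the point:
Mu: 1–2 at x≈16.304 (right), 2–3 at x≈15.770 (right) → 2 crossings.
Delta: 2–3 at x≈7.045 (left), 7–1 at x≈15.298 (right) → 1 crossing.
Beta: 2–3 at x≈4.290 (left), 5–1 at x≈9.272 (left) → 0 crossings.
Only Delta has an odd count, so the point is inside Delta.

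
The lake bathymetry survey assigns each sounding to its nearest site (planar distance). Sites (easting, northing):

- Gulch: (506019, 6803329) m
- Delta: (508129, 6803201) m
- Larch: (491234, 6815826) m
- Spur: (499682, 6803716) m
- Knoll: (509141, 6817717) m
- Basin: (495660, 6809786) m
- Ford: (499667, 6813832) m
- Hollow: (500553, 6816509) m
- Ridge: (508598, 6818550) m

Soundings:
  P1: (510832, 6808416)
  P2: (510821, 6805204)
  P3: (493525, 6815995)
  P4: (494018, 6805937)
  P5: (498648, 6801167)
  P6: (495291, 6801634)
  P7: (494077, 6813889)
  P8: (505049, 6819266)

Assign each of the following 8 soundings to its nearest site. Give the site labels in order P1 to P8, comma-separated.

Delta, Delta, Larch, Basin, Spur, Spur, Larch, Ridge

P1 → Delta (d²=34502434.00)
P2 → Delta (d²=11258873.00)
P3 → Larch (d²=5277242.00)
P4 → Basin (d²=17510965.00)
P5 → Spur (d²=7566557.00)
P6 → Spur (d²=23615605.00)
P7 → Larch (d²=11834618.00)
P8 → Ridge (d²=13108057.00)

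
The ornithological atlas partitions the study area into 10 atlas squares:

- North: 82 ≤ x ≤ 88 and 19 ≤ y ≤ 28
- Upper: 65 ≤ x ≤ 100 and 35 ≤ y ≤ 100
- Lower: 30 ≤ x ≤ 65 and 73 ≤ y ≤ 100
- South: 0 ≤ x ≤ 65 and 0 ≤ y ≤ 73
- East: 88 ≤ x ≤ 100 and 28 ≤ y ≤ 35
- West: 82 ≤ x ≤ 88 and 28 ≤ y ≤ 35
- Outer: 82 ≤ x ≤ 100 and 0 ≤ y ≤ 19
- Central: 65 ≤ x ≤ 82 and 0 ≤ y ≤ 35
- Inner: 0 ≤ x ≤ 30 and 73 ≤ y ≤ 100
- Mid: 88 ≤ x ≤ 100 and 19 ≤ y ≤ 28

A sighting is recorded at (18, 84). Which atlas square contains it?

Inner

The point has x = 18 and y = 84.
Only Inner satisfies 0 ≤ x ≤ 30 and 73 ≤ y ≤ 100.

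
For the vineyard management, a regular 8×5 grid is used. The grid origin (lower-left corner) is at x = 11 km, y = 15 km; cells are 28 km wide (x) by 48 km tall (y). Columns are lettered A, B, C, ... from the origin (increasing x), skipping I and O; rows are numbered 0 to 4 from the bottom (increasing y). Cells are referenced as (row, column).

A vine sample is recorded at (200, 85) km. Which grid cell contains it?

(1, G)

Column index: ⌊(200 − 11) / 28⌋ = ⌊6.750⌋ = 6 → column G
Row offset from origin: ⌊(85 − 15) / 48⌋ = ⌊1.458⌋ = 1 → row 1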